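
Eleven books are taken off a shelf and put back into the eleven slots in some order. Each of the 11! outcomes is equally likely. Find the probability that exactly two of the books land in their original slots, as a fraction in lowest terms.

16687/90720

Favorable outcomes: C(11,2)·!9 = 55·133496 = 7342280.
Total outcomes: 11! = 39916800.
Probability = 7342280/39916800 = 16687/90720.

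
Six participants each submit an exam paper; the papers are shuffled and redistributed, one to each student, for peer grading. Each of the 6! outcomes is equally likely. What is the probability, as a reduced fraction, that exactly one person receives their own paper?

Favorable outcomes: C(6,1)·!5 = 6·44 = 264.
Total outcomes: 6! = 720.
Probability = 264/720 = 11/30.

11/30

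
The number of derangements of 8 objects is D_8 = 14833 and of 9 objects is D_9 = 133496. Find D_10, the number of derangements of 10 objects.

D_10 = (10-1)·(D_9 + D_8) = 9·(133496 + 14833) = 9·148329 = 1334961.

1334961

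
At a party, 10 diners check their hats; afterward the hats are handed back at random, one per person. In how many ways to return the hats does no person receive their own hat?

!10 is the nearest integer to 10!/e.
10! = 3628800, and 3628800/e ≈ 1334960.92, so !10 = 1334961.

1334961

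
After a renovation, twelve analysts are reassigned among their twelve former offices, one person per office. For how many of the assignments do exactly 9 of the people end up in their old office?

440

Pick the 9 fixed positions: C(12,9) = 220 ways.
The other 3 form a derangement: !3 = 2.
Total: 220 × 2 = 440.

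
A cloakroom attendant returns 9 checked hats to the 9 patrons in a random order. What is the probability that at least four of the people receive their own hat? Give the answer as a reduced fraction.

6883/362880

Favorable outcomes: Σ_{i≥4} C(9,i)·!(9-i) = 126·44 + 126·9 + 84·2 + 36·1 + 9·0 + 1·1 = 6883.
Total outcomes: 9! = 362880.
Probability = 6883/362880 = 6883/362880.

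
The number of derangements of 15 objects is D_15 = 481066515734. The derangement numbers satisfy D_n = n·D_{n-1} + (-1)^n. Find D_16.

7697064251745

D_16 = 16·481066515734 + 1 = 7697064251745.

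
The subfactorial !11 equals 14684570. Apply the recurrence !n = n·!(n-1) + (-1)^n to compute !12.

!12 = 12·14684570 + 1 = 176214841.

176214841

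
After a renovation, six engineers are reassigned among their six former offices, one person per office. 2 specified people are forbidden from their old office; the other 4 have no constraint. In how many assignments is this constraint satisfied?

Inclusion-exclusion on the 2 forbidden self-matches:
Σ_{j=0}^{2} (-1)^j C(2,j)(6-j)!
= C(2,0)·6! - C(2,1)·5! + C(2,2)·4!
= 720 - 240 + 24
= 504

504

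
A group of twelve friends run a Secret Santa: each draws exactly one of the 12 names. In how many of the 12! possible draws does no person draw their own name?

176214841

Use !n = n·!(n-1) + (-1)^n.
!12 = 12·14684570 + 1 = 176214841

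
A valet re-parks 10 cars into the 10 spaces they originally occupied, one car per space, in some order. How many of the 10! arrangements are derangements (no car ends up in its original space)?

By inclusion-exclusion, !10 = Σ (-1)^k · 10!/k! for k=0..10
= 10! - 10!/1! + 10!/2! - 10!/3! + 10!/4! - 10!/5! + 10!/6! - 10!/7! + 10!/8! - 10!/9! + 10!/10!
= 3628800 - 3628800 + 1814400 - 604800 + 151200 - 30240 + 5040 - 720 + 90 - 10 + 1
= 1334961

1334961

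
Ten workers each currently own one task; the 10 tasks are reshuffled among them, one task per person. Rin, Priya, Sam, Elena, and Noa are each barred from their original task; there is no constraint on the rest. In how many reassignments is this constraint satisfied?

2170680

Inclusion-exclusion on the 5 forbidden self-matches:
Σ_{j=0}^{5} (-1)^j C(5,j)(10-j)!
= C(5,0)·10! - C(5,1)·9! + C(5,2)·8! - C(5,3)·7! + C(5,4)·6! - C(5,5)·5!
= 3628800 - 1814400 + 403200 - 50400 + 3600 - 120
= 2170680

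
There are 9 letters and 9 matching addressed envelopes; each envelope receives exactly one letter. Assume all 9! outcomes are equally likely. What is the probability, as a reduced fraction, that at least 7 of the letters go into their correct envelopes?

37/362880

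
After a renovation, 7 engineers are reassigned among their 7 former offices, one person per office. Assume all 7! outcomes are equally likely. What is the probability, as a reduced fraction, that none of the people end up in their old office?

103/280

Favorable outcomes: !7 = 1854.
Total outcomes: 7! = 5040.
Probability = 1854/5040 = 103/280.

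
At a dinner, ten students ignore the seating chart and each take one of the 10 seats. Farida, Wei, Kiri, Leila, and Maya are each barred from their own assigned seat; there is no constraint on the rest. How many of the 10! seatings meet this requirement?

Inclusion-exclusion on the 5 forbidden self-matches:
Σ_{j=0}^{5} (-1)^j C(5,j)(10-j)!
= C(5,0)·10! - C(5,1)·9! + C(5,2)·8! - C(5,3)·7! + C(5,4)·6! - C(5,5)·5!
= 3628800 - 1814400 + 403200 - 50400 + 3600 - 120
= 2170680

2170680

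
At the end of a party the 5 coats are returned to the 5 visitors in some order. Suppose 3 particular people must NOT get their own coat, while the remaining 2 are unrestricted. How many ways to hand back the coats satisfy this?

64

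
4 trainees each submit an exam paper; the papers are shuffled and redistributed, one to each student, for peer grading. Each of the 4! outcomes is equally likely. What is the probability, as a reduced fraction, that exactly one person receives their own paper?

1/3

Favorable outcomes: C(4,1)·!3 = 4·2 = 8.
Total outcomes: 4! = 24.
Probability = 8/24 = 1/3.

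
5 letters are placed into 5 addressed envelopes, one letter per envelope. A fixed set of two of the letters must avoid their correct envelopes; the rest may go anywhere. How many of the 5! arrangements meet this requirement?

Inclusion-exclusion on the 2 forbidden self-matches:
Σ_{j=0}^{2} (-1)^j C(2,j)(5-j)!
= C(2,0)·5! - C(2,1)·4! + C(2,2)·3!
= 120 - 48 + 6
= 78

78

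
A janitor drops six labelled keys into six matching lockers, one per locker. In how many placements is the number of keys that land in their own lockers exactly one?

264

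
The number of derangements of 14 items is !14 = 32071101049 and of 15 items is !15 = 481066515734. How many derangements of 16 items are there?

!16 = (16-1)·(!15 + !14) = 15·(481066515734 + 32071101049) = 15·513137616783 = 7697064251745.

7697064251745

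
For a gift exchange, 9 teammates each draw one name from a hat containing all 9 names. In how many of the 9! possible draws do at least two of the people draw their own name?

# with exactly i fixed is C(9,i)·!(9-i); sum over i=2..9:
  i=2: C(9,2)·!7 = 36·1854 = 66744
  i=3: C(9,3)·!6 = 84·265 = 22260
  i=4: C(9,4)·!5 = 126·44 = 5544
  i=5: C(9,5)·!4 = 126·9 = 1134
  i=6: C(9,6)·!3 = 84·2 = 168
  i=7: C(9,7)·!2 = 36·1 = 36
  i=8: C(9,8)·!1 = 9·0 = 0
  i=9: C(9,9)·!0 = 1·1 = 1
Total = 95887.

95887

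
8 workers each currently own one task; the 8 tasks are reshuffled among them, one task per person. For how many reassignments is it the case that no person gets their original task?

14833

The subfactorial !8 = [8!/e] (nearest integer).
8! = 40320, and 40320/e ≈ 14832.90, so !8 = 14833.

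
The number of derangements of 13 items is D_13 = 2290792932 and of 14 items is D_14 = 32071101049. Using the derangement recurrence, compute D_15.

481066515734

D_15 = (15-1)·(D_14 + D_13) = 14·(32071101049 + 2290792932) = 14·34361893981 = 481066515734.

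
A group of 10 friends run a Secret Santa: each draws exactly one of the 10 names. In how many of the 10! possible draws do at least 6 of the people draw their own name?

2176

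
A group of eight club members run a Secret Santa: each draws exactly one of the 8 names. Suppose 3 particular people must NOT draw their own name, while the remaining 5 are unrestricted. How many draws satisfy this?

27240

Inclusion-exclusion on the 3 forbidden self-matches:
Σ_{j=0}^{3} (-1)^j C(3,j)(8-j)!
= C(3,0)·8! - C(3,1)·7! + C(3,2)·6! - C(3,3)·5!
= 40320 - 15120 + 2160 - 120
= 27240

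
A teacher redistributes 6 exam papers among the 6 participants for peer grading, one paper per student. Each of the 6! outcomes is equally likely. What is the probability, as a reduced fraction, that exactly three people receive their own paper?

Favorable outcomes: C(6,3)·!3 = 20·2 = 40.
Total outcomes: 6! = 720.
Probability = 40/720 = 1/18.

1/18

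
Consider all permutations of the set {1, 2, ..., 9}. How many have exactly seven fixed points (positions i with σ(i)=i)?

Pick the 7 fixed positions: C(9,7) = 36 ways.
The remaining 2 must be deranged: !2 = 1.
Total: 36 × 1 = 36.

36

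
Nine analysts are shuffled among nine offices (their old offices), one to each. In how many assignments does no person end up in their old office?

133496

The subfactorial !9 = [9!/e] (nearest integer).
9! = 362880, and 362880/e ≈ 133496.09, so !9 = 133496.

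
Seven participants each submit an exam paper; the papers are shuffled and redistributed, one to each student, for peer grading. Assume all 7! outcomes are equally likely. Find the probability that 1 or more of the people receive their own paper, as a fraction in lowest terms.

Favorable outcomes: Σ_{i≥1} C(7,i)·!(7-i) = 7·265 + 21·44 + 35·9 + 35·2 + 21·1 + 7·0 + 1·1 = 3186.
Total outcomes: 7! = 5040.
Probability = 3186/5040 = 177/280.

177/280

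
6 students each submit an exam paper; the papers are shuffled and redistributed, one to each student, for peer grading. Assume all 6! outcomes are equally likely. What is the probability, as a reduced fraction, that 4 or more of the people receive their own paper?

1/45

Favorable outcomes: Σ_{i≥4} C(6,i)·!(6-i) = 15·1 + 6·0 + 1·1 = 16.
Total outcomes: 6! = 720.
Probability = 16/720 = 1/45.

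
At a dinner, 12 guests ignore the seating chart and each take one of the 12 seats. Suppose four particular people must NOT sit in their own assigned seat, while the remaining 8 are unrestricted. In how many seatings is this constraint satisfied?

339696000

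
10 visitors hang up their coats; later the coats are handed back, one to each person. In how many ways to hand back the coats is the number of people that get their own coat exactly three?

222480

Pick the 3 fixed positions: C(10,3) = 120 ways.
The other 7 form a derangement: !7 = 1854.
Total: 120 × 1854 = 222480.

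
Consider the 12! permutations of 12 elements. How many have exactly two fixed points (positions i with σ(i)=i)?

88107426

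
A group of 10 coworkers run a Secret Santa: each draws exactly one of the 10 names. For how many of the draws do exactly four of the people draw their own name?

55650

Choose which 4 of the 10 are fixed: C(10,4) = 210.
The other 6 form a derangement: !6 = 265.
Total: 210 × 265 = 55650.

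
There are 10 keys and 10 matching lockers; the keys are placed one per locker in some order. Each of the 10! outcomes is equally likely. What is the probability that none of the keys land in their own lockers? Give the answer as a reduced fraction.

16481/44800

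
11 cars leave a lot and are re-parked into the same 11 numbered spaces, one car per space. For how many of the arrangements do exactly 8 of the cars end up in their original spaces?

Pick the 8 fixed positions: C(11,8) = 165 ways.
The remaining 3 must be deranged: !3 = 2.
Total: 165 × 2 = 330.

330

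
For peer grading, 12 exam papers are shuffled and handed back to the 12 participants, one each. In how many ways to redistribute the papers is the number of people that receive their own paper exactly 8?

4455

Pick the 8 fixed positions: C(12,8) = 495 ways.
The other 4 form a derangement: !4 = 9.
Total: 495 × 9 = 4455.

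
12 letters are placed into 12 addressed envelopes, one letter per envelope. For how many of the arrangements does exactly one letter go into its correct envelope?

176214840

Pick the single fixed position: C(12,1) = 12 ways.
The remaining 11 must be deranged: !11 = 14684570.
Total: 12 × 14684570 = 176214840.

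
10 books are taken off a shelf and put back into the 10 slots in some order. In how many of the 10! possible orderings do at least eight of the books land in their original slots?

46

# with exactly i fixed is C(10,i)·!(10-i); sum over i=8..10:
  i=8: C(10,8)·!2 = 45·1 = 45
  i=9: C(10,9)·!1 = 10·0 = 0
  i=10: C(10,10)·!0 = 1·1 = 1
Total = 46.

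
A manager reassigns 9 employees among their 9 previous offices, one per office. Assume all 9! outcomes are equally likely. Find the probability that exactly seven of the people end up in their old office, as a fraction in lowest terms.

Favorable outcomes: C(9,7)·!2 = 36·1 = 36.
Total outcomes: 9! = 362880.
Probability = 36/362880 = 1/10080.

1/10080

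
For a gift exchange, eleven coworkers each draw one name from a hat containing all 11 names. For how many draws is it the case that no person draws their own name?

14684570

!11 is the nearest integer to 11!/e.
11! = 39916800, and 39916800/e ≈ 14684570.08, so !11 = 14684570.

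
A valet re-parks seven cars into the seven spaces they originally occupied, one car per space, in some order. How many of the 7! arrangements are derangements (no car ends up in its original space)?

!7 is the nearest integer to 7!/e.
7! = 5040, and 5040/e ≈ 1854.11, so !7 = 1854.

1854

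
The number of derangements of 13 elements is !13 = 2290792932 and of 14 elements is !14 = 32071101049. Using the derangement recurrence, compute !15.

481066515734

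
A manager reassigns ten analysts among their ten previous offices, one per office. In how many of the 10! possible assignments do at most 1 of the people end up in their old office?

# with exactly i fixed is C(10,i)·!(10-i); sum over i=0..1:
  i=0: C(10,0)·!10 = 1·1334961 = 1334961
  i=1: C(10,1)·!9 = 10·133496 = 1334960
Total = 2669921.

2669921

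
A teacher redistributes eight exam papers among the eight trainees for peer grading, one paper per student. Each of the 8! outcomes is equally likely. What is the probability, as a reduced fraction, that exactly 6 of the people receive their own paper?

1/1440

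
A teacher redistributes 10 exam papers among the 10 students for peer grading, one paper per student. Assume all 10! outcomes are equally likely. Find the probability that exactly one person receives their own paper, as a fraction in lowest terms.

16687/45360

Favorable outcomes: C(10,1)·!9 = 10·133496 = 1334960.
Total outcomes: 10! = 3628800.
Probability = 1334960/3628800 = 16687/45360.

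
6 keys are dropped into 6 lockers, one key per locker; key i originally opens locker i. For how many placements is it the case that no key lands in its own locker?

265

Recurrence: !6 = 5·(!5 + !4).
!6 = 5·(44 + 9) = 5·53 = 265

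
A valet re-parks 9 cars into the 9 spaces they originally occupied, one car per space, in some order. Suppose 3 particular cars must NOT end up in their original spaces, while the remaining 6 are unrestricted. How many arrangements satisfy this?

256320

Inclusion-exclusion on the 3 forbidden self-matches:
Σ_{j=0}^{3} (-1)^j C(3,j)(9-j)!
= C(3,0)·9! - C(3,1)·8! + C(3,2)·7! - C(3,3)·6!
= 362880 - 120960 + 15120 - 720
= 256320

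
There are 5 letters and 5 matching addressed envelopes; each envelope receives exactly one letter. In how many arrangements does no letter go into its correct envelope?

!5 is the nearest integer to 5!/e.
5! = 120, and 120/e ≈ 44.15, so !5 = 44.

44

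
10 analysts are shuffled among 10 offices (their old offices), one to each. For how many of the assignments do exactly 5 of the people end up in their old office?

11088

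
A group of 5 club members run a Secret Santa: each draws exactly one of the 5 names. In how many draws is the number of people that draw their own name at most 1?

89

Sum C(5,i)·!(5-i) for i = 0..1:
  i=0: C(5,0)·!5 = 1·44 = 44
  i=1: C(5,1)·!4 = 5·9 = 45
Total = 89.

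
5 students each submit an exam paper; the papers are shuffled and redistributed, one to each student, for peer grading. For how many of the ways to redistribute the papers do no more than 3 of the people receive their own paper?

Sum C(5,i)·!(5-i) for i = 0..3:
  i=0: C(5,0)·!5 = 1·44 = 44
  i=1: C(5,1)·!4 = 5·9 = 45
  i=2: C(5,2)·!3 = 10·2 = 20
  i=3: C(5,3)·!2 = 10·1 = 10
Total = 119.

119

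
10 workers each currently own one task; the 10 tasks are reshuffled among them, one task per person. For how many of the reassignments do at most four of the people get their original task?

# with exactly i fixed is C(10,i)·!(10-i); sum over i=0..4:
  i=0: C(10,0)·!10 = 1·1334961 = 1334961
  i=1: C(10,1)·!9 = 10·133496 = 1334960
  i=2: C(10,2)·!8 = 45·14833 = 667485
  i=3: C(10,3)·!7 = 120·1854 = 222480
  i=4: C(10,4)·!6 = 210·265 = 55650
Total = 3615536.

3615536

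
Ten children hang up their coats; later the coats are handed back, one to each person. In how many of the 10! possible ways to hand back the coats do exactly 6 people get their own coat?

Pick the 6 fixed positions: C(10,6) = 210 ways.
The other 4 form a derangement: !4 = 9.
Total: 210 × 9 = 1890.

1890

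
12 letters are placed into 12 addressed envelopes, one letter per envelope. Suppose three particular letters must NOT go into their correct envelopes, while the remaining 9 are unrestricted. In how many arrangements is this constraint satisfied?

369774720

Let A_j be the event that the j-th constrained one is fixed. By inclusion-exclusion over the 3 events:
Σ_{j=0}^{3} (-1)^j C(3,j)(12-j)!
= C(3,0)·12! - C(3,1)·11! + C(3,2)·10! - C(3,3)·9!
= 479001600 - 119750400 + 10886400 - 362880
= 369774720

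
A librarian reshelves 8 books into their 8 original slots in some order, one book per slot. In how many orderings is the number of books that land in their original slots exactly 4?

Pick the 4 fixed positions: C(8,4) = 70 ways.
The other 4 form a derangement: !4 = 9.
Total: 70 × 9 = 630.

630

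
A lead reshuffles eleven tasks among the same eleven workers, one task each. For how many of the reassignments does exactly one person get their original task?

Pick the single fixed position: C(11,1) = 11 ways.
The other 10 form a derangement: !10 = 1334961.
Total: 11 × 1334961 = 14684571.

14684571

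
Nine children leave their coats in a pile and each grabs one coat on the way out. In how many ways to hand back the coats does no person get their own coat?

The subfactorial !9 = [9!/e] (nearest integer).
9! = 362880, and 362880/e ≈ 133496.09, so !9 = 133496.

133496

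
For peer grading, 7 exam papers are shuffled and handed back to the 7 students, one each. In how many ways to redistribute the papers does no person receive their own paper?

1854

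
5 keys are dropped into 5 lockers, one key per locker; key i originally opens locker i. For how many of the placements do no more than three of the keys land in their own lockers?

Sum C(5,i)·!(5-i) for i = 0..3:
  i=0: C(5,0)·!5 = 1·44 = 44
  i=1: C(5,1)·!4 = 5·9 = 45
  i=2: C(5,2)·!3 = 10·2 = 20
  i=3: C(5,3)·!2 = 10·1 = 10
Total = 119.

119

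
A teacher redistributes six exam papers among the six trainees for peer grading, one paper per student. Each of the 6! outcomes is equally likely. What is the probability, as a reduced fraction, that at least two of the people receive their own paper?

Favorable outcomes: Σ_{i≥2} C(6,i)·!(6-i) = 15·9 + 20·2 + 15·1 + 6·0 + 1·1 = 191.
Total outcomes: 6! = 720.
Probability = 191/720 = 191/720.

191/720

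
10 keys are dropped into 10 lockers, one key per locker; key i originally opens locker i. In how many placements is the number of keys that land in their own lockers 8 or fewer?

# with exactly i fixed is C(10,i)·!(10-i); sum over i=0..8:
  i=0: C(10,0)·!10 = 1·1334961 = 1334961
  i=1: C(10,1)·!9 = 10·133496 = 1334960
  i=2: C(10,2)·!8 = 45·14833 = 667485
  i=3: C(10,3)·!7 = 120·1854 = 222480
  i=4: C(10,4)·!6 = 210·265 = 55650
  i=5: C(10,5)·!5 = 252·44 = 11088
  i=6: C(10,6)·!4 = 210·9 = 1890
  i=7: C(10,7)·!3 = 120·2 = 240
  i=8: C(10,8)·!2 = 45·1 = 45
Total = 3628799.

3628799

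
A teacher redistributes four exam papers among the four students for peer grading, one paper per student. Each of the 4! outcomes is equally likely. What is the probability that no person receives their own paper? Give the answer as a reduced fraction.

Favorable outcomes: !4 = 9.
Total outcomes: 4! = 24.
Probability = 9/24 = 3/8.

3/8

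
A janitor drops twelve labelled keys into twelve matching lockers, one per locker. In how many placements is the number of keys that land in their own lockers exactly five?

1468368

Pick the 5 fixed positions: C(12,5) = 792 ways.
The other 7 form a derangement: !7 = 1854.
Total: 792 × 1854 = 1468368.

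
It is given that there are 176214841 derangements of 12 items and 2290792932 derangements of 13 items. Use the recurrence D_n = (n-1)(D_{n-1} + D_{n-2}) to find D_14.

32071101049

D_14 = (14-1)·(D_13 + D_12) = 13·(2290792932 + 176214841) = 13·2467007773 = 32071101049.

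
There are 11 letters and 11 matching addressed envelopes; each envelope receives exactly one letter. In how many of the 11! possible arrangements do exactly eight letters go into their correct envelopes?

330

Pick the 8 fixed positions: C(11,8) = 165 ways.
The other 3 form a derangement: !3 = 2.
Total: 165 × 2 = 330.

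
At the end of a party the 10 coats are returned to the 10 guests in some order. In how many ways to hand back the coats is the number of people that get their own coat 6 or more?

# with exactly i fixed is C(10,i)·!(10-i); sum over i=6..10:
  i=6: C(10,6)·!4 = 210·9 = 1890
  i=7: C(10,7)·!3 = 120·2 = 240
  i=8: C(10,8)·!2 = 45·1 = 45
  i=9: C(10,9)·!1 = 10·0 = 0
  i=10: C(10,10)·!0 = 1·1 = 1
Total = 2176.

2176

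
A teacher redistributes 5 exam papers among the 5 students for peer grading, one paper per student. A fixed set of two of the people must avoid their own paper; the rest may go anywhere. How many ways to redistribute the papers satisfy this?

Let A_j be the event that the j-th constrained one is fixed. By inclusion-exclusion over the 2 events:
Σ_{j=0}^{2} (-1)^j C(2,j)(5-j)!
= C(2,0)·5! - C(2,1)·4! + C(2,2)·3!
= 120 - 48 + 6
= 78

78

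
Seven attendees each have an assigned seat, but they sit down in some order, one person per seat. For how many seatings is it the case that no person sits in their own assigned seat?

!7 is the nearest integer to 7!/e.
7! = 5040, and 5040/e ≈ 1854.11, so !7 = 1854.

1854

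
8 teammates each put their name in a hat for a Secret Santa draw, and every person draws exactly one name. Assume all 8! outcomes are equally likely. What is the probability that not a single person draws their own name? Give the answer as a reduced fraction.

2119/5760

Favorable outcomes: !8 = 14833.
Total outcomes: 8! = 40320.
Probability = 14833/40320 = 2119/5760.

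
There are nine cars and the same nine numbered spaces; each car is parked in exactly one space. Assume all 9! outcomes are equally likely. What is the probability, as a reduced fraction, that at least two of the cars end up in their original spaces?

Favorable outcomes: Σ_{i≥2} C(9,i)·!(9-i) = 36·1854 + 84·265 + 126·44 + 126·9 + 84·2 + 36·1 + 9·0 + 1·1 = 95887.
Total outcomes: 9! = 362880.
Probability = 95887/362880 = 95887/362880.

95887/362880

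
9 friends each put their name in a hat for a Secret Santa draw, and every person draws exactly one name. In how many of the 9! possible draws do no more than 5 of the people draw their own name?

362675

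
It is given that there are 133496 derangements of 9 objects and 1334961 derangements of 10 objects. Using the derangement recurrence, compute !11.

14684570

!11 = (11-1)·(!10 + !9) = 10·(1334961 + 133496) = 10·1468457 = 14684570.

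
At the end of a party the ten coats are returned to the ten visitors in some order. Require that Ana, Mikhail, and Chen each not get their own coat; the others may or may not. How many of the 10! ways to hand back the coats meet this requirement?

2656080

Inclusion-exclusion on the 3 forbidden self-matches:
Σ_{j=0}^{3} (-1)^j C(3,j)(10-j)!
= C(3,0)·10! - C(3,1)·9! + C(3,2)·8! - C(3,3)·7!
= 3628800 - 1088640 + 120960 - 5040
= 2656080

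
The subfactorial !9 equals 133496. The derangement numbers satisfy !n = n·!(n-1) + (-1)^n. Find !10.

1334961

!10 = 10·133496 + 1 = 1334961.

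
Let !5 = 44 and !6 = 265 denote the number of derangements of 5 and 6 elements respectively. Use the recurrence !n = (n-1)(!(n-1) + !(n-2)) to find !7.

1854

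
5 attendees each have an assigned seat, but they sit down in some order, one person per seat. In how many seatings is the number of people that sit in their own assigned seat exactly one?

Pick the single fixed position: C(5,1) = 5 ways.
The remaining 4 must be deranged: !4 = 9.
Total: 5 × 9 = 45.

45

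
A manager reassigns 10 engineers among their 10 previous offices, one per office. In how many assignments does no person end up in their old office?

1334961

Recurrence: !10 = 10·!9 + (-1)^10.
!10 = 10·133496 + 1 = 1334961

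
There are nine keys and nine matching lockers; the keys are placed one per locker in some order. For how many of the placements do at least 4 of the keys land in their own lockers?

6883

# with exactly i fixed is C(9,i)·!(9-i); sum over i=4..9:
  i=4: C(9,4)·!5 = 126·44 = 5544
  i=5: C(9,5)·!4 = 126·9 = 1134
  i=6: C(9,6)·!3 = 84·2 = 168
  i=7: C(9,7)·!2 = 36·1 = 36
  i=8: C(9,8)·!1 = 9·0 = 0
  i=9: C(9,9)·!0 = 1·1 = 1
Total = 6883.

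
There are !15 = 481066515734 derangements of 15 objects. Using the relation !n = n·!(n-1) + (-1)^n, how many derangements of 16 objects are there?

7697064251745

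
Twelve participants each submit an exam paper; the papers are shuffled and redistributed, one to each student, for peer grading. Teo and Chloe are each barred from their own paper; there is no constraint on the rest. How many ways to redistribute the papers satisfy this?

402796800

Let A_j be the event that the j-th constrained one is fixed. By inclusion-exclusion over the 2 events:
Σ_{j=0}^{2} (-1)^j C(2,j)(12-j)!
= C(2,0)·12! - C(2,1)·11! + C(2,2)·10!
= 479001600 - 79833600 + 3628800
= 402796800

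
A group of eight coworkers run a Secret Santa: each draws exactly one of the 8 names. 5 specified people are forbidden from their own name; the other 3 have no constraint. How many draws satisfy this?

21234

Let A_j be the event that the j-th constrained one is fixed. By inclusion-exclusion over the 5 events:
Σ_{j=0}^{5} (-1)^j C(5,j)(8-j)!
= C(5,0)·8! - C(5,1)·7! + C(5,2)·6! - C(5,3)·5! + C(5,4)·4! - C(5,5)·3!
= 40320 - 25200 + 7200 - 1200 + 120 - 6
= 21234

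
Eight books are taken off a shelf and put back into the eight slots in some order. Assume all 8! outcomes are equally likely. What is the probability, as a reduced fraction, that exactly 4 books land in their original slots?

Favorable outcomes: C(8,4)·!4 = 70·9 = 630.
Total outcomes: 8! = 40320.
Probability = 630/40320 = 1/64.

1/64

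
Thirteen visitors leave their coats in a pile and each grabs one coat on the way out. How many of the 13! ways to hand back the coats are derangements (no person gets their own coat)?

2290792932

Use !n = (n-1)(!(n-1) + !(n-2)).
!13 = 12·(176214841 + 14684570) = 12·190899411 = 2290792932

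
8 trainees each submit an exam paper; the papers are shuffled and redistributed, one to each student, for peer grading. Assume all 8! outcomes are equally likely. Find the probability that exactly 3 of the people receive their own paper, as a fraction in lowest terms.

Favorable outcomes: C(8,3)·!5 = 56·44 = 2464.
Total outcomes: 8! = 40320.
Probability = 2464/40320 = 11/180.

11/180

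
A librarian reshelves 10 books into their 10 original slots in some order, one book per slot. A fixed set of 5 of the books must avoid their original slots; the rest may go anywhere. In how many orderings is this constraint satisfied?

2170680

Inclusion-exclusion on the 5 forbidden self-matches:
Σ_{j=0}^{5} (-1)^j C(5,j)(10-j)!
= C(5,0)·10! - C(5,1)·9! + C(5,2)·8! - C(5,3)·7! + C(5,4)·6! - C(5,5)·5!
= 3628800 - 1814400 + 403200 - 50400 + 3600 - 120
= 2170680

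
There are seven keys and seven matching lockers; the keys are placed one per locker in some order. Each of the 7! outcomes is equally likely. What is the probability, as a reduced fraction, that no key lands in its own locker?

Favorable outcomes: !7 = 1854.
Total outcomes: 7! = 5040.
Probability = 1854/5040 = 103/280.

103/280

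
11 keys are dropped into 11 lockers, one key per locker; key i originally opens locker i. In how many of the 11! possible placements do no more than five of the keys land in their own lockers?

39893116

Sum C(11,i)·!(11-i) for i = 0..5:
  i=0: C(11,0)·!11 = 1·14684570 = 14684570
  i=1: C(11,1)·!10 = 11·1334961 = 14684571
  i=2: C(11,2)·!9 = 55·133496 = 7342280
  i=3: C(11,3)·!8 = 165·14833 = 2447445
  i=4: C(11,4)·!7 = 330·1854 = 611820
  i=5: C(11,5)·!6 = 462·265 = 122430
Total = 39893116.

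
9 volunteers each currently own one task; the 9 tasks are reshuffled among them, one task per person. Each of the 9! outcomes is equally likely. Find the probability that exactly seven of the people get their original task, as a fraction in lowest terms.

Favorable outcomes: C(9,7)·!2 = 36·1 = 36.
Total outcomes: 9! = 362880.
Probability = 36/362880 = 1/10080.

1/10080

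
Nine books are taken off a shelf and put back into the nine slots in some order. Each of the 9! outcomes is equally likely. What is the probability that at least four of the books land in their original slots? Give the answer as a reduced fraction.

Favorable outcomes: Σ_{i≥4} C(9,i)·!(9-i) = 126·44 + 126·9 + 84·2 + 36·1 + 9·0 + 1·1 = 6883.
Total outcomes: 9! = 362880.
Probability = 6883/362880 = 6883/362880.

6883/362880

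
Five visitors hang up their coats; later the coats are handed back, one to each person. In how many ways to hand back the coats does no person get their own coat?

44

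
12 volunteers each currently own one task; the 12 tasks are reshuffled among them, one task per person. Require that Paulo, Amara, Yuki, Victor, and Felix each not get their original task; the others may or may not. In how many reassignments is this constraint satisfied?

Inclusion-exclusion on the 5 forbidden self-matches:
Σ_{j=0}^{5} (-1)^j C(5,j)(12-j)!
= C(5,0)·12! - C(5,1)·11! + C(5,2)·10! - C(5,3)·9! + C(5,4)·8! - C(5,5)·7!
= 479001600 - 199584000 + 36288000 - 3628800 + 201600 - 5040
= 312273360

312273360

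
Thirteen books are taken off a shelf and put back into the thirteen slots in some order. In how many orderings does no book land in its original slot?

Recurrence: !13 = 13·!12 + (-1)^13.
!13 = 13·176214841 - 1 = 2290792932

2290792932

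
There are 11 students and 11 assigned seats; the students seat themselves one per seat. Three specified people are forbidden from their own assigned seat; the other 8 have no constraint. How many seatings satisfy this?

30078720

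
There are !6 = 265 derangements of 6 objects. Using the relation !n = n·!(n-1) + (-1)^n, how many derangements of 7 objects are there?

1854

!7 = 7·265 - 1 = 1854.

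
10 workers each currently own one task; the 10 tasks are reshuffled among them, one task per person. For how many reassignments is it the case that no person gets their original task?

By inclusion-exclusion, !10 = Σ (-1)^k · 10!/k! for k=0..10
= 10! - 10!/1! + 10!/2! - 10!/3! + 10!/4! - 10!/5! + 10!/6! - 10!/7! + 10!/8! - 10!/9! + 10!/10!
= 3628800 - 3628800 + 1814400 - 604800 + 151200 - 30240 + 5040 - 720 + 90 - 10 + 1
= 1334961

1334961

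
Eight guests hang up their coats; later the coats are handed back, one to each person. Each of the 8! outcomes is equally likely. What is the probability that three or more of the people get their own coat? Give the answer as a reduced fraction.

647/8064

Favorable outcomes: Σ_{i≥3} C(8,i)·!(8-i) = 56·44 + 70·9 + 56·2 + 28·1 + 8·0 + 1·1 = 3235.
Total outcomes: 8! = 40320.
Probability = 3235/40320 = 647/8064.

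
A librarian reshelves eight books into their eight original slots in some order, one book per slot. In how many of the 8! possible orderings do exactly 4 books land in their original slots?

Pick the 4 fixed positions: C(8,4) = 70 ways.
The remaining 4 must be deranged: !4 = 9.
Total: 70 × 9 = 630.

630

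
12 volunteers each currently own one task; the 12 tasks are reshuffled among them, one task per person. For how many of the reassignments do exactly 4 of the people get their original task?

7342335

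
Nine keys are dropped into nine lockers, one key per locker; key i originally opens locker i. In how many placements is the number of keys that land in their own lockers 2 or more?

# with exactly i fixed is C(9,i)·!(9-i); sum over i=2..9:
  i=2: C(9,2)·!7 = 36·1854 = 66744
  i=3: C(9,3)·!6 = 84·265 = 22260
  i=4: C(9,4)·!5 = 126·44 = 5544
  i=5: C(9,5)·!4 = 126·9 = 1134
  i=6: C(9,6)·!3 = 84·2 = 168
  i=7: C(9,7)·!2 = 36·1 = 36
  i=8: C(9,8)·!1 = 9·0 = 0
  i=9: C(9,9)·!0 = 1·1 = 1
Total = 95887.

95887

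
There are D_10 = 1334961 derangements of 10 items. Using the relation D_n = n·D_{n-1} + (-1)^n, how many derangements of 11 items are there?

D_11 = 11·1334961 - 1 = 14684570.

14684570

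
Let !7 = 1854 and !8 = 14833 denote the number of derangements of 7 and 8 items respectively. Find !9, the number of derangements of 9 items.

!9 = (9-1)·(!8 + !7) = 8·(14833 + 1854) = 8·16687 = 133496.

133496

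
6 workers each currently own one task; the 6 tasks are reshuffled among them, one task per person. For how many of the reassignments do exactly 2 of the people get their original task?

135

Pick the 2 fixed positions: C(6,2) = 15 ways.
The remaining 4 must be deranged: !4 = 9.
Total: 15 × 9 = 135.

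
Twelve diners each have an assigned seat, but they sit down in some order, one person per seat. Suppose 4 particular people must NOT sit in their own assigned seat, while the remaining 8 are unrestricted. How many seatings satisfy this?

339696000

Let A_j be the event that the j-th constrained one is fixed. By inclusion-exclusion over the 4 events:
Σ_{j=0}^{4} (-1)^j C(4,j)(12-j)!
= C(4,0)·12! - C(4,1)·11! + C(4,2)·10! - C(4,3)·9! + C(4,4)·8!
= 479001600 - 159667200 + 21772800 - 1451520 + 40320
= 339696000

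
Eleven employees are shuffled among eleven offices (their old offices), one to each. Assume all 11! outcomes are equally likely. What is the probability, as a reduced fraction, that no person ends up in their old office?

1468457/3991680

Favorable outcomes: !11 = 14684570.
Total outcomes: 11! = 39916800.
Probability = 14684570/39916800 = 1468457/3991680.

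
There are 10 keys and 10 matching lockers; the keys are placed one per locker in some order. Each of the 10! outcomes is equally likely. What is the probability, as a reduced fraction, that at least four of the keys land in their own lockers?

Favorable outcomes: Σ_{i≥4} C(10,i)·!(10-i) = 210·265 + 252·44 + 210·9 + 120·2 + 45·1 + 10·0 + 1·1 = 68914.
Total outcomes: 10! = 3628800.
Probability = 68914/3628800 = 34457/1814400.

34457/1814400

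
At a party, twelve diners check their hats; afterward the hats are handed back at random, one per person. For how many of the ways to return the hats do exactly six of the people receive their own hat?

Pick the 6 fixed positions: C(12,6) = 924 ways.
The remaining 6 must be deranged: !6 = 265.
Total: 924 × 265 = 244860.

244860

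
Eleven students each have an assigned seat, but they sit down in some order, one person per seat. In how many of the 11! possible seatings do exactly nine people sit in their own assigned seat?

55

Pick the 9 fixed positions: C(11,9) = 55 ways.
The remaining 2 must be deranged: !2 = 1.
Total: 55 × 1 = 55.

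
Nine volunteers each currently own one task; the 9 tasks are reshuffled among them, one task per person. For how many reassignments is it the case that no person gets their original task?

133496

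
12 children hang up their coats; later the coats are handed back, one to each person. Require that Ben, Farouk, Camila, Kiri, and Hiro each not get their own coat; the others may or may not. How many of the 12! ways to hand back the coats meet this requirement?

Inclusion-exclusion on the 5 forbidden self-matches:
Σ_{j=0}^{5} (-1)^j C(5,j)(12-j)!
= C(5,0)·12! - C(5,1)·11! + C(5,2)·10! - C(5,3)·9! + C(5,4)·8! - C(5,5)·7!
= 479001600 - 199584000 + 36288000 - 3628800 + 201600 - 5040
= 312273360

312273360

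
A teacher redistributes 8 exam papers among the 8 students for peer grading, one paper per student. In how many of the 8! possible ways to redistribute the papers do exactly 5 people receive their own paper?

Pick the 5 fixed positions: C(8,5) = 56 ways.
The other 3 form a derangement: !3 = 2.
Total: 56 × 2 = 112.

112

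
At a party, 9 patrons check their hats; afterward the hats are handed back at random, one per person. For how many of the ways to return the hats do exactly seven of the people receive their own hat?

36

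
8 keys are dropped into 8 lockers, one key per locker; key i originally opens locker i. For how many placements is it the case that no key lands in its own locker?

14833

The number of derangements of 8 is !8 = Σ_{k=0}^{8} (-1)^k·8!/k!
= 8! - 8!/1! + 8!/2! - 8!/3! + 8!/4! - 8!/5! + 8!/6! - 8!/7! + 8!/8!
= 40320 - 40320 + 20160 - 6720 + 1680 - 336 + 56 - 8 + 1
= 14833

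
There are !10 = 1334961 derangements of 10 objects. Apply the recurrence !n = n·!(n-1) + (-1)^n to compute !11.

14684570

!11 = 11·1334961 - 1 = 14684570.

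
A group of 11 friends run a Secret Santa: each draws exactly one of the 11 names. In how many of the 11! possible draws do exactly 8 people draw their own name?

Choose which 8 of the 11 are fixed: C(11,8) = 165.
The remaining 3 must be deranged: !3 = 2.
Total: 165 × 2 = 330.

330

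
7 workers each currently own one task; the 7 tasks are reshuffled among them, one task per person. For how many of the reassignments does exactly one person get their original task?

Choose which one of the 7 is fixed: C(7,1) = 7.
The other 6 form a derangement: !6 = 265.
Total: 7 × 265 = 1855.

1855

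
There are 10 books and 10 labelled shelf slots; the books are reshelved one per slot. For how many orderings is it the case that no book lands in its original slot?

1334961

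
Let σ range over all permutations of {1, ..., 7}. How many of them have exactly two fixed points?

924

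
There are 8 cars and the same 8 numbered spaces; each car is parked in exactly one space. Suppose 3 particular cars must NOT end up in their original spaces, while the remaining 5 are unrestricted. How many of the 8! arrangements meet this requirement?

Let A_j be the event that the j-th constrained one is fixed. By inclusion-exclusion over the 3 events:
Σ_{j=0}^{3} (-1)^j C(3,j)(8-j)!
= C(3,0)·8! - C(3,1)·7! + C(3,2)·6! - C(3,3)·5!
= 40320 - 15120 + 2160 - 120
= 27240

27240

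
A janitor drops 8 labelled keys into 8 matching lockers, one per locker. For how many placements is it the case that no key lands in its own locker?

Use !n = n·!(n-1) + (-1)^n.
!8 = 8·1854 + 1 = 14833

14833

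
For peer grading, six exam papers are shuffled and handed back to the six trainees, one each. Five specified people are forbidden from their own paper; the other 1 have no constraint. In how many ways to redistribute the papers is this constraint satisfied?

Let A_j be the event that the j-th constrained one is fixed. By inclusion-exclusion over the 5 events:
Σ_{j=0}^{5} (-1)^j C(5,j)(6-j)!
= C(5,0)·6! - C(5,1)·5! + C(5,2)·4! - C(5,3)·3! + C(5,4)·2! - C(5,5)·1!
= 720 - 600 + 240 - 60 + 10 - 1
= 309

309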